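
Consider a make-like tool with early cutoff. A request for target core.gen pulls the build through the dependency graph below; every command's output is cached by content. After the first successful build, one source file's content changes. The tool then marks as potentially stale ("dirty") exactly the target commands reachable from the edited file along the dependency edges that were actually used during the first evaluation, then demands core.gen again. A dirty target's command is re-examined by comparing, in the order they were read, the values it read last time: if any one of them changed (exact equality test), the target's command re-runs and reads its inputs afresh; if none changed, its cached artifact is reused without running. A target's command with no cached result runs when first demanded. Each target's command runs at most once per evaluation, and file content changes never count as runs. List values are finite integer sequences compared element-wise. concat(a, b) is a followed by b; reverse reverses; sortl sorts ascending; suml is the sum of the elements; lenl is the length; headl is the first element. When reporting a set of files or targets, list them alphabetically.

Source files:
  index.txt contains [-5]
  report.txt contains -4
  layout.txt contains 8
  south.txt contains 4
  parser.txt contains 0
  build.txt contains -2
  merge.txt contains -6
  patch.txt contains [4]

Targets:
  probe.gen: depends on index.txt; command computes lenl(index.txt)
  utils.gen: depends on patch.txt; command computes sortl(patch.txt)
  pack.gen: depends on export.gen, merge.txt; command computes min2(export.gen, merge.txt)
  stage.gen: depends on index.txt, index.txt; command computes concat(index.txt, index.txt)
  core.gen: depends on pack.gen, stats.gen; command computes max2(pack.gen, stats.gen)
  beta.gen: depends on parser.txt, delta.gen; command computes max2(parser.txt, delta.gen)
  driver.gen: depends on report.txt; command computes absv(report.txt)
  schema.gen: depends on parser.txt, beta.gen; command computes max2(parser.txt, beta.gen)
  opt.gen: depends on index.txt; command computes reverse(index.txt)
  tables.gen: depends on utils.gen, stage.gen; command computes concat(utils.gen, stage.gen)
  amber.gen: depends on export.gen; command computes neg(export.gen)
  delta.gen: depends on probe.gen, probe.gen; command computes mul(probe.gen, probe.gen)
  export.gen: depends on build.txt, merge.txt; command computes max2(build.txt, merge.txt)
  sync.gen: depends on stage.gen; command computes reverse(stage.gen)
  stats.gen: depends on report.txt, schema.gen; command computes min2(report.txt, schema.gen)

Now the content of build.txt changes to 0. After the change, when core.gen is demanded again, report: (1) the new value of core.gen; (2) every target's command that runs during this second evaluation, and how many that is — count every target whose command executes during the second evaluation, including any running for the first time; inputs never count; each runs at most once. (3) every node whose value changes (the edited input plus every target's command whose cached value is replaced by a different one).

Demanding core.gen again yields -4.
2 target commands run: export.gen, pack.gen.
The nodes whose values change: build.txt, export.gen.
Note the absorption at pack.gen: it re-runs yet its value is the same, leaving the output's value untouched.

First demand of the output computes:
  export.gen = max2(-2, -6) = -2
  pack.gen = min2(-2, -6) = -6
  probe.gen = lenl([-5]) = 1
  delta.gen = mul(1, 1) = 1
  beta.gen = max2(0, 1) = 1
  schema.gen = max2(0, 1) = 1
  stats.gen = min2(-4, 1) = -4
  core.gen = max2(-6, -4) = -4

After the edit, cleaning proceeds:
  export.gen: a read changed (build.txt -2->0) — executes, giving 0.
  pack.gen: a read changed (export.gen -2->0) — executes, giving -6 — identical to its old value.
  core.gen: dirty, but its reads are unchanged (pack.gen unchanged, stats.gen unchanged); cached -4 stands.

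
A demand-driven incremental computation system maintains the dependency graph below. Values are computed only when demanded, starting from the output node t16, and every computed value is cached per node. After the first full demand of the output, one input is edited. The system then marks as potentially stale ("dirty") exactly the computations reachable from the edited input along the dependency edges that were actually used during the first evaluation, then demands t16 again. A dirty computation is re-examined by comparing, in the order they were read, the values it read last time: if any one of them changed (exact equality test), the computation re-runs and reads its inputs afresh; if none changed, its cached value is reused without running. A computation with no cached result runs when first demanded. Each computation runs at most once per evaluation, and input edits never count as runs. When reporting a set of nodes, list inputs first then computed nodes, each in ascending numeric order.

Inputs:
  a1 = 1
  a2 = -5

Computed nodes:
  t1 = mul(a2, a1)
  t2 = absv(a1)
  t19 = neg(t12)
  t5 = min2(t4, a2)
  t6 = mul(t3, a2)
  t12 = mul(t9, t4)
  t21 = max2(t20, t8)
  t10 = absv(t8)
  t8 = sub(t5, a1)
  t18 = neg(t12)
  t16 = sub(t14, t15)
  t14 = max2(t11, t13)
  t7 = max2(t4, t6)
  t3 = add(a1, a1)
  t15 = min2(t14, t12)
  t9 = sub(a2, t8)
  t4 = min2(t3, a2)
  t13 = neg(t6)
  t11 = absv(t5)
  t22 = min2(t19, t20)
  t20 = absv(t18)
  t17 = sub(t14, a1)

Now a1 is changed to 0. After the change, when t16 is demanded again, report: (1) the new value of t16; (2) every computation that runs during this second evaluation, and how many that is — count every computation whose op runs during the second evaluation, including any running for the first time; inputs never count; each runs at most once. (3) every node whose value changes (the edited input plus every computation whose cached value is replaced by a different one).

New value of t16: 5.
Computations that run: t3, t4, t6, t8, t9, t12, t13, t14, t15, t16 — 10 in total.
Values that change: a1, t3, t6, t8, t9, t12, t13, t14, t15, t16.
Key observation: the cutoff stops propagation at t5 — its inputs' values are unchanged, so it reuses its cache.

First evaluation (everything demanded from the output):
  t3 = add(1, 1) = 2
  t4 = min2(2, -5) = -5
  t5 = min2(-5, -5) = -5
  t6 = mul(2, -5) = -10
  t8 = sub(-5, 1) = -6
  t9 = sub(-5, -6) = 1
  t11 = absv(-5) = 5
  t12 = mul(1, -5) = -5
  t13 = neg(-10) = 10
  t14 = max2(5, 10) = 10
  t15 = min2(10, -5) = -5
  t16 = sub(10, -5) = 15

Propagation after the edit:
  t3: runs — a1 1->0; a1 1->0; result 0.
  t4: runs — t3 2->0; result -5 (same value as before).
  t5: checked — values it read are unchanged (t4 unchanged, a2 unchanged); reused cached -5 without running.
  t6: runs — t3 2->0; result 0.
  t8: runs — a1 1->0; result -5.
  t9: runs — t8 -6->-5; result 0.
  t11: checked — values it read are unchanged (t5 unchanged); reused cached 5 without running.
  t12: runs — t9 1->0; result 0.
  t13: runs — t6 -10->0; result 0.
  t14: runs — t13 10->0; result 5.
  t15: runs — t14 10->5; t12 -5->0; result 0.
  t16: runs — t14 10->5; t15 -5->0; result 5.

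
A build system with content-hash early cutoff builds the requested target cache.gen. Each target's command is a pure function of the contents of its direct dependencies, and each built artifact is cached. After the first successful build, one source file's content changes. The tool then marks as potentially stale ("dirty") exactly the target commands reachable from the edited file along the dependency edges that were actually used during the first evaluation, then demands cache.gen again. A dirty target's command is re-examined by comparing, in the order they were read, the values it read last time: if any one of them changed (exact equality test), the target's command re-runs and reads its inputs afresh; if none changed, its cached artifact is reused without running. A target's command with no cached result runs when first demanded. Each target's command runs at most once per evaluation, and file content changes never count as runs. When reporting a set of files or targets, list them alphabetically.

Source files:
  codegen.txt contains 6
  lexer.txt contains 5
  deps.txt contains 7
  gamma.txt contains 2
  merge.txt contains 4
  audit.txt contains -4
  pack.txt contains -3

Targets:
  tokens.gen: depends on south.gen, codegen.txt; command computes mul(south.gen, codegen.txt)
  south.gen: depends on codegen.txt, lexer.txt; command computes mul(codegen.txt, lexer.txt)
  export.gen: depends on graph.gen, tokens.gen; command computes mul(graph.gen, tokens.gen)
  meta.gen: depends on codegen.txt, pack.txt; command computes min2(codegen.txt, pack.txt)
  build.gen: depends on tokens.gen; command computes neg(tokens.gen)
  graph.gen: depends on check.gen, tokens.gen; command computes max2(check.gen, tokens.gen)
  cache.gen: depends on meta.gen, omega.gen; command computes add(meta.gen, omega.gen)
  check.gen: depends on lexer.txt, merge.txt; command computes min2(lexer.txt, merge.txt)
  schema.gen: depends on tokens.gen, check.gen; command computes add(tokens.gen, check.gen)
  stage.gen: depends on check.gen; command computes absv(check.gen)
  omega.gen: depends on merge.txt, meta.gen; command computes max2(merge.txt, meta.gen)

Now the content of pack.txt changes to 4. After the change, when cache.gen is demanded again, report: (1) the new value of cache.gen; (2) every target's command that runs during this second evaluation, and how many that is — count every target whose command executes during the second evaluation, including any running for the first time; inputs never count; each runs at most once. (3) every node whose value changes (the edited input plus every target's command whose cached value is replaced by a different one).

New value of cache.gen: 8.
Target commands that run: cache.gen, meta.gen, omega.gen — 3 in total.
Values that change: cache.gen, meta.gen, pack.txt.

First evaluation (everything demanded from the output):
  meta.gen = min2(6, -3) = -3
  omega.gen = max2(4, -3) = 4
  cache.gen = add(-3, 4) = 1

Propagation after the edit:
  meta.gen: runs — pack.txt -3->4; result 4.
  omega.gen: runs — meta.gen -3->4; result 4 (same value as before).
  cache.gen: runs — meta.gen -3->4; result 8.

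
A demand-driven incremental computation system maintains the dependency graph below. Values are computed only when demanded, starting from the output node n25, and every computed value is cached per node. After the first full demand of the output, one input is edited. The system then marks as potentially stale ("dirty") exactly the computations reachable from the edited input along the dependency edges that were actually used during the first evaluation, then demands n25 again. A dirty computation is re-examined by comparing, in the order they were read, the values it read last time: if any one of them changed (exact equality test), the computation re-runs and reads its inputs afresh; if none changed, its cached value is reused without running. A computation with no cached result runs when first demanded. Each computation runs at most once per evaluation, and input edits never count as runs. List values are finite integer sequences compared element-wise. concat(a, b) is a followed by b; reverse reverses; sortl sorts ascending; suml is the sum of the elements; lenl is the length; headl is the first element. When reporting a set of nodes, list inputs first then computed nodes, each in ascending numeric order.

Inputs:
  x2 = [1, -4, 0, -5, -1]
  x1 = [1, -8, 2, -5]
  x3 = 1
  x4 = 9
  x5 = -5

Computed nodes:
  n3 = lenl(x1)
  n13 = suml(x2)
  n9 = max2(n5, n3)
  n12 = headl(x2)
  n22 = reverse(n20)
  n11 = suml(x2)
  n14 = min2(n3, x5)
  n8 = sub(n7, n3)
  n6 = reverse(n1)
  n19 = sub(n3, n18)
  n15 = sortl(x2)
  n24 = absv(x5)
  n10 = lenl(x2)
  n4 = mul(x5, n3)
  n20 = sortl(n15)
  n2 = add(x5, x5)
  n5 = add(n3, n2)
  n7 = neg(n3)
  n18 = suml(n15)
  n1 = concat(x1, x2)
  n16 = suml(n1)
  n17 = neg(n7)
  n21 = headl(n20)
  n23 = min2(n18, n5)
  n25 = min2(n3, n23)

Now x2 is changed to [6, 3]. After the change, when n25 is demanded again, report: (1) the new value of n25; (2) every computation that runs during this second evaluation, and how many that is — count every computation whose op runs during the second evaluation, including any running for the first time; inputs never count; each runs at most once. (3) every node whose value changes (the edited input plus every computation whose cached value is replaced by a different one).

First evaluation (everything demanded from the output):
  n2 = add(-5, -5) = -10
  n3 = lenl([1, -8, 2, -5]) = 4
  n5 = add(4, -10) = -6
  n15 = sortl([1, -4, 0, -5, -1]) = [-5, -4, -1, 0, 1]
  n18 = suml([-5, -4, -1, 0, 1]) = -9
  n23 = min2(-9, -6) = -9
  n25 = min2(4, -9) = -9

Propagation after the edit:
  n15: runs — x2 [1, -4, 0, -5, -1]->[6, 3]; result [3, 6].
  n18: runs — n15 [-5, -4, -1, 0, 1]->[3, 6]; result 9.
  n23: runs — n18 -9->9; result -6.
  n25: runs — n23 -9->-6; result -6.

New value of n25: -6.
Computations that run: n15, n18, n23, n25 — 4 in total.
Values that change: x2, n15, n18, n23, n25.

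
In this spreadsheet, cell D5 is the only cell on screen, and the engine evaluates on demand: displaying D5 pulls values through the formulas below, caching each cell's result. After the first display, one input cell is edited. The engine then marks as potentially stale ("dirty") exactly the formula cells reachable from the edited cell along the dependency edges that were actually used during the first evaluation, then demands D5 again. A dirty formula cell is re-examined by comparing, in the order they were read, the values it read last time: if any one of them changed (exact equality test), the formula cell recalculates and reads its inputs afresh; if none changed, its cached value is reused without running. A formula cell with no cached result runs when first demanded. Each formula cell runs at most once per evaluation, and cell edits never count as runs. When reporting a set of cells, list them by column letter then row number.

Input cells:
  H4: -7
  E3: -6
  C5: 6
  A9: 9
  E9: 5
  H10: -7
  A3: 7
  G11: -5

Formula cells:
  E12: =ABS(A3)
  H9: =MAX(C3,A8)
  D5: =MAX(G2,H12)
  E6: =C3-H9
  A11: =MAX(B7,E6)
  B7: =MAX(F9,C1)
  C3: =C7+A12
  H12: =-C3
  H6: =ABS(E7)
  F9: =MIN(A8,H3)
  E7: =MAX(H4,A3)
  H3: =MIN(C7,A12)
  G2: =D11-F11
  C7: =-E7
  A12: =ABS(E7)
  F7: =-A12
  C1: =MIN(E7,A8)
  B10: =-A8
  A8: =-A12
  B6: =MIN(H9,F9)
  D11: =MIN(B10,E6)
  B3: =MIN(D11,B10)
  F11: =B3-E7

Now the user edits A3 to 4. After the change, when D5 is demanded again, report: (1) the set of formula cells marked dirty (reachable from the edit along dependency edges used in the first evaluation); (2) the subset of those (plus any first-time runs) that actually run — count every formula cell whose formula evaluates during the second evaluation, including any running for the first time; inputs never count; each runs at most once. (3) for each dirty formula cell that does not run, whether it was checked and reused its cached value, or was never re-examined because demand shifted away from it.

Initial pass — values computed on the first demand:
  E7 = MAX(-7, 7) = 7
  A12 = ABS(7) = 7
  A8 = -(7) = -7
  B10 = -(-7) = 7
  C7 = -(7) = -7
  C3 = -7 + 7 = 0
  H9 = MAX(0, -7) = 0
  E6 = 0 - 0 = 0
  D11 = MIN(7, 0) = 0
  B3 = MIN(0, 7) = 0
  F11 = 0 - 7 = -7
  G2 = 0 - -7 = 7
  H12 = -(0) = 0
  D5 = MAX(7, 0) = 7

Second demand — change propagation:
  E7: re-runs because A3 7->4; new result 4.
  A12: re-runs because E7 7->4; new result 4.
  A8: re-runs because A12 7->4; new result -4.
  B10: re-runs because A8 -7->-4; new result 4.
  C7: re-runs because E7 7->4; new result -4.
  C3: re-runs because C7 -7->-4; A12 7->4; new result 0 (unchanged).
  H9: re-runs because A8 -7->-4; new result 0 (unchanged).
  E6: re-examined; everything it read last time is the same (C3 unchanged, H9 unchanged) — cache 0 kept, no run.
  D11: re-runs because B10 7->4; new result 0 (unchanged).
  B3: re-runs because B10 7->4; new result 0 (unchanged).
  F11: re-runs because E7 7->4; new result -4.
  G2: re-runs because F11 -7->-4; new result 4.
  H12: re-examined; everything it read last time is the same (C3 unchanged) — cache 0 kept, no run.
  D5: re-runs because G2 7->4; new result 4.

The important point: at E6 every value read last time is unchanged, so the dirty flag clears without a run.

Dirty set: A8, A12, B3, B10, C3, C7, D5, D11, E6, E7, F11, G2, H9, H12.
Run set: A8, A12, B3, B10, C3, C7, D5, D11, E7, F11, G2, H9 (12 run).
Re-examined without running (cache reused): E6, H12.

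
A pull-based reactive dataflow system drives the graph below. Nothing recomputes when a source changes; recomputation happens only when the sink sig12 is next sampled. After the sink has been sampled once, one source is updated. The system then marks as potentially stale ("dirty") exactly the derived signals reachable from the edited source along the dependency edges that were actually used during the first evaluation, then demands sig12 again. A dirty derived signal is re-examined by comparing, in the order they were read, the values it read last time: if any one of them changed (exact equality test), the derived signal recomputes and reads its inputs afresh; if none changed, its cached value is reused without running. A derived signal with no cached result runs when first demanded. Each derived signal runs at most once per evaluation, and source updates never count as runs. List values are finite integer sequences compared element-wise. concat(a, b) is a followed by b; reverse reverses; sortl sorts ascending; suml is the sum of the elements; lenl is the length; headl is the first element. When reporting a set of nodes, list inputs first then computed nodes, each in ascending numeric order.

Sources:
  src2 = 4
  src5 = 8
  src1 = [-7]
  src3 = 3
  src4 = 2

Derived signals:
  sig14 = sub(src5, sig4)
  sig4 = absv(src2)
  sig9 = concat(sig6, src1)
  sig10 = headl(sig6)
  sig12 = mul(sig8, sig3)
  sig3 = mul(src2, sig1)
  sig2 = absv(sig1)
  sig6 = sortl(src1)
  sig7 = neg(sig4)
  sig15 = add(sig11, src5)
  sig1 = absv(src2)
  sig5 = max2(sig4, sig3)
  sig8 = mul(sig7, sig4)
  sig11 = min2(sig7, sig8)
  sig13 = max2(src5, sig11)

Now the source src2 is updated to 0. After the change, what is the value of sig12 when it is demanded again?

First evaluation (everything demanded from the output):
  sig1 = absv(4) = 4
  sig3 = mul(4, 4) = 16
  sig4 = absv(4) = 4
  sig7 = neg(4) = -4
  sig8 = mul(-4, 4) = -16
  sig12 = mul(-16, 16) = -256

Propagation after the edit:
  sig1: runs — src2 4->0; result 0.
  sig3: runs — src2 4->0; sig1 4->0; result 0.
  sig4: runs — src2 4->0; result 0.
  sig7: runs — sig4 4->0; result 0.
  sig8: runs — sig7 -4->0; sig4 4->0; result 0.
  sig12: runs — sig8 -16->0; sig3 16->0; result 0.

New value of sig12: 0.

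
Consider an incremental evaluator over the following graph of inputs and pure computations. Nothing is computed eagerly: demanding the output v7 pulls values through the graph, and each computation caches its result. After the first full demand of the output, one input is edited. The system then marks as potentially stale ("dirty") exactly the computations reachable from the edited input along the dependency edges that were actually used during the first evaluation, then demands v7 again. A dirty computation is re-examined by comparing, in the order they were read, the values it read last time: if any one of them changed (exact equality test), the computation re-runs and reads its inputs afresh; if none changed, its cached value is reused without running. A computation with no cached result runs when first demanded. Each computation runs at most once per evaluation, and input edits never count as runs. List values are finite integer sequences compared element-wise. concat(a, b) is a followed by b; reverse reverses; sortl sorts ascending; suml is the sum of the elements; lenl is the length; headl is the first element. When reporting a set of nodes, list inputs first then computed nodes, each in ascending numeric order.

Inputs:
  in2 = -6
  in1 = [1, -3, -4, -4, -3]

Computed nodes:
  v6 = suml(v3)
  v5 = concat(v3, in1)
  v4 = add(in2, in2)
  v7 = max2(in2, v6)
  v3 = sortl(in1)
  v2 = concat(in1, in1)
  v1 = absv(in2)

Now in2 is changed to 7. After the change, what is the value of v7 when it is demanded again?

v7 now evaluates to 7.

Initial pass — values computed on the first demand:
  v3 = sortl([1, -3, -4, -4, -3]) = [-4, -4, -3, -3, 1]
  v6 = suml([-4, -4, -3, -3, 1]) = -13
  v7 = max2(-6, -13) = -6

Second demand — change propagation:
  v7: re-runs because in2 -6->7; new result 7.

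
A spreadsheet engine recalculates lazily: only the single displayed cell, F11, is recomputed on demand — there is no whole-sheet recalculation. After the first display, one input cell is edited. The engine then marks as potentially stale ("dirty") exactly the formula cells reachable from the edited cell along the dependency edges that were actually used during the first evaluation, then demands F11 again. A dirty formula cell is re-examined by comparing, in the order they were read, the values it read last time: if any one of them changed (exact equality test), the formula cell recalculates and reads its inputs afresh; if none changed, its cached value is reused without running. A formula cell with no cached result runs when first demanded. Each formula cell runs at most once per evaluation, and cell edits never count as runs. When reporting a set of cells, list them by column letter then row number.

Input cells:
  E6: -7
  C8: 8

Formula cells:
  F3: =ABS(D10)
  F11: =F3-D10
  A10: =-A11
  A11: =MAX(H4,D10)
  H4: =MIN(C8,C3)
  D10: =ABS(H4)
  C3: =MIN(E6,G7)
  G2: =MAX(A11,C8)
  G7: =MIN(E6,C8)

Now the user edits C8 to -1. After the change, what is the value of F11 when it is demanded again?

First evaluation (everything demanded from the output):
  G7 = MIN(-7, 8) = -7
  C3 = MIN(-7, -7) = -7
  H4 = MIN(8, -7) = -7
  D10 = ABS(-7) = 7
  F3 = ABS(7) = 7
  F11 = 7 - 7 = 0

Propagation after the edit:
  G7: runs — C8 8->-1; result -7 (same value as before).
  C3: checked — values it read are unchanged (E6 unchanged, G7 unchanged); reused cached -7 without running.
  H4: runs — C8 8->-1; result -7 (same value as before).
  D10: checked — values it read are unchanged (H4 unchanged); reused cached 7 without running.
  F3: checked — values it read are unchanged (D10 unchanged); reused cached 7 without running.
  F11: checked — values it read are unchanged (F3 unchanged, D10 unchanged); reused cached 0 without running.

Key observation: the cutoff stops propagation at C3 — its inputs' values are unchanged, so it reuses its cache.

New value of F11: 0.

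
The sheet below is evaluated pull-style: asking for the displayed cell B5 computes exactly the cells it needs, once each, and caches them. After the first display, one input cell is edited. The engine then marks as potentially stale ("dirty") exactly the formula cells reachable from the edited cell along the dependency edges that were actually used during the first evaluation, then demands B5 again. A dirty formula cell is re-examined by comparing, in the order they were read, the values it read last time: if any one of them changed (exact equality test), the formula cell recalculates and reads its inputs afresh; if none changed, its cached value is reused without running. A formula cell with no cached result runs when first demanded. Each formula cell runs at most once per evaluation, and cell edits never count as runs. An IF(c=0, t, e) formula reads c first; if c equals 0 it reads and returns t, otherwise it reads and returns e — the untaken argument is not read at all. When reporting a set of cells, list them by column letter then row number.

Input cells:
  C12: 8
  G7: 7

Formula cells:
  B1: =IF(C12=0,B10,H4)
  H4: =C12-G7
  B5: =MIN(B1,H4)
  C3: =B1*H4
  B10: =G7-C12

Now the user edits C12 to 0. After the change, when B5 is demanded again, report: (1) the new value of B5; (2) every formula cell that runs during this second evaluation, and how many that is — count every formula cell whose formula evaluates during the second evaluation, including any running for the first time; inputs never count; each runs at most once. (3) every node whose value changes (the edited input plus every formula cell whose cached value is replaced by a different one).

Demanding B5 again yields -7.
4 formula cells run: B1, B5, B10, H4.
The nodes whose values change: B1, B5, C12, H4.
Note the branch switch — B10 had no cache and runs now for the first time.

First demand of the output computes:
  H4 = 8 - 7 = 1
  B1 = IF(C12=0: C12=8 -> else branch H4) = 1
  B5 = MIN(1, 1) = 1

After the edit, cleaning proceeds:
  B10: had never run; runs now, result 7.
  H4: a read changed (C12 8->0) — executes, giving -7.
  B1: a read changed (C12 8->0; H4 1->-7) — executes, giving 7.
  B5: a read changed (B1 1->7; H4 1->-7) — executes, giving -7.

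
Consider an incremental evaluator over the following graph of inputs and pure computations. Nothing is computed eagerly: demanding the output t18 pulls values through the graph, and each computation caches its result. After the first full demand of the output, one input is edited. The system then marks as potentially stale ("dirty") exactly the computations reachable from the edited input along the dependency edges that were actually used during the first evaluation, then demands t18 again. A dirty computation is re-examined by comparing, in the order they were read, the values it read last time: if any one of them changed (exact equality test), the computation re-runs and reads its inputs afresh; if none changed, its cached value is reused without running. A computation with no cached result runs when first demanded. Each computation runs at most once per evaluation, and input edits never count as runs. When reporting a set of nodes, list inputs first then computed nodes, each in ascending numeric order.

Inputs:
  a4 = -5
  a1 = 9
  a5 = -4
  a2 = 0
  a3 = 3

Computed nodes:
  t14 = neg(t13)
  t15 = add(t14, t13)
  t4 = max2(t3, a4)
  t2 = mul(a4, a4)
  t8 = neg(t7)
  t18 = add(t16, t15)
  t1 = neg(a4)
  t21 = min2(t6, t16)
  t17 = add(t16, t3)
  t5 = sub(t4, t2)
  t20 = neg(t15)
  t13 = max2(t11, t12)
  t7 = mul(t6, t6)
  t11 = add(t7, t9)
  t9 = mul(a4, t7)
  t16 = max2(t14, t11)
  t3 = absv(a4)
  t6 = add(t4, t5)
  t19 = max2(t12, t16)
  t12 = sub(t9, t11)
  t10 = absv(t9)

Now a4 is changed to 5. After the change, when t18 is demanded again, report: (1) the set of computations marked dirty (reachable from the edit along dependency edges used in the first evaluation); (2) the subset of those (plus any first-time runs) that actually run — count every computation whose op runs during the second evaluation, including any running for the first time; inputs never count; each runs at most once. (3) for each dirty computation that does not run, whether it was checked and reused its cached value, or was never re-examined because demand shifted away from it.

Dirty set: t2, t3, t4, t5, t6, t7, t9, t11, t12, t13, t14, t15, t16, t18.
Run set: t2, t3, t4, t9, t11, t12, t13, t14, t15, t16, t18 (11 run).
Re-examined without running (cache reused): t5, t6, t7.
The important point: at t5 every value read last time is unchanged, so the dirty flag clears without a run.

Initial pass — values computed on the first demand:
  t2 = mul(-5, -5) = 25
  t3 = absv(-5) = 5
  t4 = max2(5, -5) = 5
  t5 = sub(5, 25) = -20
  t6 = add(5, -20) = -15
  t7 = mul(-15, -15) = 225
  t9 = mul(-5, 225) = -1125
  t11 = add(225, -1125) = -900
  t12 = sub(-1125, -900) = -225
  t13 = max2(-900, -225) = -225
  t14 = neg(-225) = 225
  t15 = add(225, -225) = 0
  t16 = max2(225, -900) = 225
  t18 = add(225, 0) = 225

Second demand — change propagation:
  t2: re-runs because a4 -5->5; a4 -5->5; new result 25 (unchanged).
  t3: re-runs because a4 -5->5; new result 5 (unchanged).
  t4: re-runs because a4 -5->5; new result 5 (unchanged).
  t5: re-examined; everything it read last time is the same (t4 unchanged, t2 unchanged) — cache -20 kept, no run.
  t6: re-examined; everything it read last time is the same (t4 unchanged, t5 unchanged) — cache -15 kept, no run.
  t7: re-examined; everything it read last time is the same (t6 unchanged, t6 unchanged) — cache 225 kept, no run.
  t9: re-runs because a4 -5->5; new result 1125.
  t11: re-runs because t9 -1125->1125; new result 1350.
  t12: re-runs because t9 -1125->1125; t11 -900->1350; new result -225 (unchanged).
  t13: re-runs because t11 -900->1350; new result 1350.
  t14: re-runs because t13 -225->1350; new result -1350.
  t15: re-runs because t14 225->-1350; t13 -225->1350; new result 0 (unchanged).
  t16: re-runs because t14 225->-1350; t11 -900->1350; new result 1350.
  t18: re-runs because t16 225->1350; new result 1350.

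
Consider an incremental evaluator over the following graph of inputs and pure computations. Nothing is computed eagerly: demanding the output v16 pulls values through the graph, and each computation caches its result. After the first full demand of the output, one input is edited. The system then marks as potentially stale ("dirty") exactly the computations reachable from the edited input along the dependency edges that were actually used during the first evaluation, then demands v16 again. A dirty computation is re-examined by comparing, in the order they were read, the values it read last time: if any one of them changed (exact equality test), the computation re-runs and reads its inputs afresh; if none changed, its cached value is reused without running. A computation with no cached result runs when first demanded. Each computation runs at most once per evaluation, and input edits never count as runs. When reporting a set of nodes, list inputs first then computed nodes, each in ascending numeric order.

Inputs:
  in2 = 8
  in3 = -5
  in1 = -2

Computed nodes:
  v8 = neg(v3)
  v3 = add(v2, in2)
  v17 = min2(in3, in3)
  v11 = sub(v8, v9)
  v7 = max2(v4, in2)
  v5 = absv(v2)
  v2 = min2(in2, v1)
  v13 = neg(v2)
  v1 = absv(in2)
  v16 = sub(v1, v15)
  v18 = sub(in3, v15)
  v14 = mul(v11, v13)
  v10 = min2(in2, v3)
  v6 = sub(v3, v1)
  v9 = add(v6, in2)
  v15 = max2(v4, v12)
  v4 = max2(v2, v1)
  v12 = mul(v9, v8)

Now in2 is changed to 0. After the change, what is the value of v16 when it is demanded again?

v16 now evaluates to 0.

Initial pass — values computed on the first demand:
  v1 = absv(8) = 8
  v2 = min2(8, 8) = 8
  v3 = add(8, 8) = 16
  v4 = max2(8, 8) = 8
  v6 = sub(16, 8) = 8
  v8 = neg(16) = -16
  v9 = add(8, 8) = 16
  v12 = mul(16, -16) = -256
  v15 = max2(8, -256) = 8
  v16 = sub(8, 8) = 0

Second demand — change propagation:
  v1: re-runs because in2 8->0; new result 0.
  v2: re-runs because in2 8->0; v1 8->0; new result 0.
  v3: re-runs because v2 8->0; in2 8->0; new result 0.
  v4: re-runs because v2 8->0; v1 8->0; new result 0.
  v6: re-runs because v3 16->0; v1 8->0; new result 0.
  v8: re-runs because v3 16->0; new result 0.
  v9: re-runs because v6 8->0; in2 8->0; new result 0.
  v12: re-runs because v9 16->0; v8 -16->0; new result 0.
  v15: re-runs because v4 8->0; v12 -256->0; new result 0.
  v16: re-runs because v1 8->0; v15 8->0; new result 0 (unchanged).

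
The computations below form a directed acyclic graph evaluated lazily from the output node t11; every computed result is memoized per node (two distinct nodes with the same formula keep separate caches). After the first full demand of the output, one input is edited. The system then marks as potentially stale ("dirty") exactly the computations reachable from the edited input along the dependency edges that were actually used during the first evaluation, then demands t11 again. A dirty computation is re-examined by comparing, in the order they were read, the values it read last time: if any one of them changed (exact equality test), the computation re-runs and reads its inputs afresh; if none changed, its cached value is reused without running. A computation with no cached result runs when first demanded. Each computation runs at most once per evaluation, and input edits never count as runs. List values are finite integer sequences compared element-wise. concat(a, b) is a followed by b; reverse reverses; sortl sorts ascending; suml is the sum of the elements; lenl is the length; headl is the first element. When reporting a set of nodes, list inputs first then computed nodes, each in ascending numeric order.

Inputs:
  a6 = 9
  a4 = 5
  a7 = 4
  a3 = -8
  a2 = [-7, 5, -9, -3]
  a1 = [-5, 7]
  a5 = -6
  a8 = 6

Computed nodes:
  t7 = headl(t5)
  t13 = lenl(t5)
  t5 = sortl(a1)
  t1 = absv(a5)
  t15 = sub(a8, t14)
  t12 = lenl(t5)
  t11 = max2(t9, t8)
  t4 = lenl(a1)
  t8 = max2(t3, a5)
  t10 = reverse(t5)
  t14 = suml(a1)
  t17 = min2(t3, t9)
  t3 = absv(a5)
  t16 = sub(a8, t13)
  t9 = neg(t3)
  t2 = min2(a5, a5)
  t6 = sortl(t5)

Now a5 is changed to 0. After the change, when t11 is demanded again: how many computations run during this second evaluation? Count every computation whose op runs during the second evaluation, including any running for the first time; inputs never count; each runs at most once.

4 computations run: t3, t8, t9, t11.

First demand of the output computes:
  t3 = absv(-6) = 6
  t8 = max2(6, -6) = 6
  t9 = neg(6) = -6
  t11 = max2(-6, 6) = 6

After the edit, cleaning proceeds:
  t3: a read changed (a5 -6->0) — executes, giving 0.
  t8: a read changed (t3 6->0; a5 -6->0) — executes, giving 0.
  t9: a read changed (t3 6->0) — executes, giving 0.
  t11: a read changed (t9 -6->0; t8 6->0) — executes, giving 0.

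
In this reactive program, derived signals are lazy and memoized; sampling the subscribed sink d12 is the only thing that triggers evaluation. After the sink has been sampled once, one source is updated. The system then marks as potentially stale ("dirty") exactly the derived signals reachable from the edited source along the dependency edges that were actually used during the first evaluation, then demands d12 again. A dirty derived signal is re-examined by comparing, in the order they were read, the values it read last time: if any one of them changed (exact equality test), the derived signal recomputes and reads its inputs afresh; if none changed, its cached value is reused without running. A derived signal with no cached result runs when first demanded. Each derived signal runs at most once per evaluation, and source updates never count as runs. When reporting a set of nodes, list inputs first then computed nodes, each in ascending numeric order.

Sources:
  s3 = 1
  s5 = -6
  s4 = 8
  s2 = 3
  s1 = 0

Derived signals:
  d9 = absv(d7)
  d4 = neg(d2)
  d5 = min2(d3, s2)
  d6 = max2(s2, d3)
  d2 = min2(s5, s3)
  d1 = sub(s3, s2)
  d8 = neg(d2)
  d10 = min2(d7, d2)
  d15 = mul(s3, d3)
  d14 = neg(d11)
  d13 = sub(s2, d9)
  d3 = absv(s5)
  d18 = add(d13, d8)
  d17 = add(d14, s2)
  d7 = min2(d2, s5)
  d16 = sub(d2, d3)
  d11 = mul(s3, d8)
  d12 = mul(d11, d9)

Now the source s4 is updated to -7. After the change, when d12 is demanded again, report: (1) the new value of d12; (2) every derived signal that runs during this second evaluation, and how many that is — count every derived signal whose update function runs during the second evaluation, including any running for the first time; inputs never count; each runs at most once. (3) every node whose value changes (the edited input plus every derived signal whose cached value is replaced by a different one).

First demand of the output computes:
  d2 = min2(-6, 1) = -6
  d7 = min2(-6, -6) = -6
  d8 = neg(-6) = 6
  d9 = absv(-6) = 6
  d11 = mul(1, 6) = 6
  d12 = mul(6, 6) = 36

After the edit, cleaning proceeds:
  no node depends on s4 at all; the second demand re-runs nothing.

Note the shortcut — nothing in the graph depends on s4 at all, so no recomputation happens.

Demanding d12 again yields 36.
0 derived signals run: none.
The nodes whose values change: s4.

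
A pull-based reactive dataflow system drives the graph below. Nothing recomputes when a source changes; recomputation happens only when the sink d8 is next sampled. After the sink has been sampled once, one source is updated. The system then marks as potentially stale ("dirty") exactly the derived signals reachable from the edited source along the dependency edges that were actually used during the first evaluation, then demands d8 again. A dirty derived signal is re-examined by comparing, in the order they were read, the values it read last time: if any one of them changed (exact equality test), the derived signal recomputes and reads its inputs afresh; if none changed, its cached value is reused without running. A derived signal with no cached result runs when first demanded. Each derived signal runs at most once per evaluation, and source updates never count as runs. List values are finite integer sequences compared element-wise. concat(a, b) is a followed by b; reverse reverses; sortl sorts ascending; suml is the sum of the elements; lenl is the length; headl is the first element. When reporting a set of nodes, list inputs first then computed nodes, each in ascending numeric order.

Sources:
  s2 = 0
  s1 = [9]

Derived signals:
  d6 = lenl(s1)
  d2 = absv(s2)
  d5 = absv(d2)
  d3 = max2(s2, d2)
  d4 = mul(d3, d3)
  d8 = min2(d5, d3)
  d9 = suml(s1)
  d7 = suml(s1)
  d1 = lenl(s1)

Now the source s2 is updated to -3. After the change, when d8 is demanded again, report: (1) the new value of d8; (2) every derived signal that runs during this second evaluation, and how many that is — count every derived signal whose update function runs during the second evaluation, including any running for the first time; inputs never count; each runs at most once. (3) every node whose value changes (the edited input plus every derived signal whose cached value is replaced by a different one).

First evaluation (everything demanded from the output):
  d2 = absv(0) = 0
  d3 = max2(0, 0) = 0
  d5 = absv(0) = 0
  d8 = min2(0, 0) = 0

Propagation after the edit:
  d2: runs — s2 0->-3; result 3.
  d3: runs — s2 0->-3; d2 0->3; result 3.
  d5: runs — d2 0->3; result 3.
  d8: runs — d5 0->3; d3 0->3; result 3.

New value of d8: 3.
Derived signals that run: d2, d3, d5, d8 — 4 in total.
Values that change: s2, d2, d3, d5, d8.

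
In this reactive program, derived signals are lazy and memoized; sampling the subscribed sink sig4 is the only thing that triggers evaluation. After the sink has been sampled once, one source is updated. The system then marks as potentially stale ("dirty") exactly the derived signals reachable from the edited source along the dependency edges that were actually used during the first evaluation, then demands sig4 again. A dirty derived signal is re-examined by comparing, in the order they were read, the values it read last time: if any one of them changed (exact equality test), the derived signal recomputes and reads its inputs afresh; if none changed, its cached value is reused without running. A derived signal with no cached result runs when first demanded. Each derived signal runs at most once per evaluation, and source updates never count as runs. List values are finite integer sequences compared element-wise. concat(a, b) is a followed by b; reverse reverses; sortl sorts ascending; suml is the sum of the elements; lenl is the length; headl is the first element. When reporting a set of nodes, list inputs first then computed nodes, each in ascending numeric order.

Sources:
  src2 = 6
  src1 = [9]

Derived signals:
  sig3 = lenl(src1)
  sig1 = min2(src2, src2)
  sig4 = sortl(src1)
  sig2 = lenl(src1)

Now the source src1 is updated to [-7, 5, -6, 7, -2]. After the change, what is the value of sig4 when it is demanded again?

Demanding sig4 again yields [-7, -6, -2, 5, 7].

First demand of the output computes:
  sig4 = sortl([9]) = [9]

After the edit, cleaning proceeds:
  sig4: a read changed (src1 [9]->[-7, 5, -6, 7, -2]) — executes, giving [-7, -6, -2, 5, 7].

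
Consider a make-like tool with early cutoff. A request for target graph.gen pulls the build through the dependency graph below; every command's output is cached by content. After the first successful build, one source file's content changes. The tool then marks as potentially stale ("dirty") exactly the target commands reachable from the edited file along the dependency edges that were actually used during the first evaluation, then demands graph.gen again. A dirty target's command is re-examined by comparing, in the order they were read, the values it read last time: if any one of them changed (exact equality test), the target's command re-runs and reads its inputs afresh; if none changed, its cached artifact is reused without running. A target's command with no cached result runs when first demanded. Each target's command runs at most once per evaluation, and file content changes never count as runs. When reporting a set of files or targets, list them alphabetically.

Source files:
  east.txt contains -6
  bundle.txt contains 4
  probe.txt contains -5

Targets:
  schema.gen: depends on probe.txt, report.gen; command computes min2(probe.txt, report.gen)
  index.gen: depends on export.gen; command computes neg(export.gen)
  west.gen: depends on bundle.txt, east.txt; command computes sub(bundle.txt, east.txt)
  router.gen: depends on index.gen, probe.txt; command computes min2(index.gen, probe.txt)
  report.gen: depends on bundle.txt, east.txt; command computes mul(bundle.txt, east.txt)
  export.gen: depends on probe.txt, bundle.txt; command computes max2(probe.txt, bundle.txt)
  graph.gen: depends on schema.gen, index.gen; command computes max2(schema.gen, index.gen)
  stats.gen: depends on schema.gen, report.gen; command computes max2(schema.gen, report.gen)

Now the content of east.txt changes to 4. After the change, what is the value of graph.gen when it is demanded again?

Demanding graph.gen again yields -4.

First demand of the output computes:
  export.gen = max2(-5, 4) = 4
  index.gen = neg(4) = -4
  report.gen = mul(4, -6) = -24
  schema.gen = min2(-5, -24) = -24
  graph.gen = max2(-24, -4) = -4

After the edit, cleaning proceeds:
  report.gen: a read changed (east.txt -6->4) — executes, giving 16.
  schema.gen: a read changed (report.gen -24->16) — executes, giving -5.
  graph.gen: a read changed (schema.gen -24->-5) — executes, giving -4 — identical to its old value.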